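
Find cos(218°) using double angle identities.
cos(218°) = 1 - 2sin²109° = -0.788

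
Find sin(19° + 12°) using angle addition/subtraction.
sin(19° + 12°) = sin 19° cos 12° + cos 19° sin 12° = 0.515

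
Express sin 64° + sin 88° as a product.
sin 64° + sin 88° = 2 sin(76°) cos(-12°)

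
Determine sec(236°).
sec(236°) = -1.788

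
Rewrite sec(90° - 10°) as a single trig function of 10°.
sec(90° - 10°) = csc(10°)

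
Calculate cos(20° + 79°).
cos(20° + 79°) = cos 20° cos 79° - sin 20° sin 79° = -0.1564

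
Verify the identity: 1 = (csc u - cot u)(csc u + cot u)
RHS = csc²u - cot²u = (1 + cot²u) - cot²u = 1 = LHS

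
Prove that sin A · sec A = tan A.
LHS = sin A · (1/cos A) = sin A/cos A = tan A = RHS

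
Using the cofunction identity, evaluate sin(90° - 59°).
sin(90° - 59°) = cos(59°) = 0.515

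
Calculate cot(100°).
cot(100°) = -0.1763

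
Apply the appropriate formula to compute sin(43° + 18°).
sin(43° + 18°) = sin 43° cos 18° + cos 43° sin 18° = 0.8746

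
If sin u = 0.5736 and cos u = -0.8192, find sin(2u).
sin(2u) = 2 sin u cos u = -0.9398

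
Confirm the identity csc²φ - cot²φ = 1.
LHS = 1/sin²φ - cos²φ/sin²φ = (1 - cos²φ)/sin²φ = sin²φ/sin²φ = 1 = RHS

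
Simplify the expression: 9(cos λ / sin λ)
9(cos λ / sin λ) = 9(cot λ) (using Quotient identity)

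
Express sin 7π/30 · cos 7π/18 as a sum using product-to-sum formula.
sin 7π/30 cos 7π/18 = (1/2)[sin(7π/30+7π/18) + sin(7π/30-7π/18)]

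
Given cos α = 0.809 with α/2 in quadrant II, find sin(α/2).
sin(α/2) = ±√((1 - cos α)/2); positive since α/2 ∈ QII, so sin(α/2) = 0.309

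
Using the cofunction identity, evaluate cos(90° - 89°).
cos(90° - 89°) = sin(89°) = 0.9998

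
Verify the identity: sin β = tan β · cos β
RHS = (sin β/cos β) · cos β = sin β = LHS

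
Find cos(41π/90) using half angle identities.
cos(41π/90) = √((1 + cos 41π/45)/2) = 0.1392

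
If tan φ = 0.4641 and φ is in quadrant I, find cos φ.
cos φ = 0.9071 (using tan²φ + 1 = sec²φ)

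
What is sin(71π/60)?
sin(71π/60) = -0.5446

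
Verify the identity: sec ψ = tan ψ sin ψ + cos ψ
RHS = sin²ψ/cos ψ + cos ψ = (sin²ψ + cos²ψ)/cos ψ = 1/cos ψ = sec ψ = LHS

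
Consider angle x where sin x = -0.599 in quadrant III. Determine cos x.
cos x = ±√(1 - sin²x) = -0.8007 (negative in QIII)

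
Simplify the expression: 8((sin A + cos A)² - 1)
8((sin A + cos A)² - 1) = 8(sin(2A)) (using Pythagorean + double angle)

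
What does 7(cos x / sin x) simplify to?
7(cos x / sin x) = 7(cot x) (using Quotient identity)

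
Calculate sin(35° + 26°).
sin(35° + 26°) = sin 35° cos 26° + cos 35° sin 26° = 0.8746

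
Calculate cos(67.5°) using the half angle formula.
cos(67.5°) = √((1 + cos 135°)/2) = √(2-√2)/2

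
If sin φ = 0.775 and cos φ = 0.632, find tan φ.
tan φ = sin φ / cos φ = 1.226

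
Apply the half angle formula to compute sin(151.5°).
sin(151.5°) = √((1 - cos 303°)/2) = 0.4772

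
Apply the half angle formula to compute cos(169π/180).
cos(169π/180) = -√((1 + cos 169π/90)/2) = -0.9816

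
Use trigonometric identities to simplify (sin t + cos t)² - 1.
(sin t + cos t)² - 1 = sin(2t) (using Pythagorean + double angle)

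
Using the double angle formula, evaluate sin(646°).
sin(646°) = 2 sin 323° cos 323° = -0.9613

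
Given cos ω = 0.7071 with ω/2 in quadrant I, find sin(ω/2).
sin(ω/2) = ±√((1 - cos ω)/2); positive since ω/2 ∈ QI, so sin(ω/2) = 0.3827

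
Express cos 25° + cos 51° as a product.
cos 25° + cos 51° = 2 cos(38°) cos(-13°)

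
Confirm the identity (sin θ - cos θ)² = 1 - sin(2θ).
LHS = sin²θ - 2 sin θ cos θ + cos²θ = (sin²θ + cos²θ) - 2 sin θ cos θ = 1 - sin(2θ) = RHS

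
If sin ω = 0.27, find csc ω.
csc ω = 1/sin ω = 3.704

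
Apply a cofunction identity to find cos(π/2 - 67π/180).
cos(π/2 - 67π/180) = sin(67π/180) = 0.9205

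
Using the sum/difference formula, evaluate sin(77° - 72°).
sin(77° - 72°) = sin 77° cos 72° - cos 77° sin 72° = 0.08716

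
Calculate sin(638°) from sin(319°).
sin(638°) = 2 sin 319° cos 319° = -0.9903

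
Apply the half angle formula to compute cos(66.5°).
cos(66.5°) = √((1 + cos 133°)/2) = 0.3987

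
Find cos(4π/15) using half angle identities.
cos(4π/15) = √((1 + cos 8π/15)/2) = 0.6691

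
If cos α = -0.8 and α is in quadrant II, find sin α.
sin α = 0.6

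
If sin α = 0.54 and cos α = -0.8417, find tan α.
tan α = sin α / cos α = -0.6416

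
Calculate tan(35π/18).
tan(35π/18) = -0.1763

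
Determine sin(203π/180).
sin(203π/180) = -0.3907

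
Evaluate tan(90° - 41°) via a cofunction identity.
tan(90° - 41°) = cot(41°) = 1.15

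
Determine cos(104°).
cos(104°) = -0.2419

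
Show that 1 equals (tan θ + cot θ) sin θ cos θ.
RHS = (sin θ/cos θ + cos θ/sin θ) sin θ cos θ = ((sin²θ + cos²θ)/(sin θ cos θ)) · sin θ cos θ = sin²θ + cos²θ = 1 = LHS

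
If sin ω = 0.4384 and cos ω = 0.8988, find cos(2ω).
cos(2ω) = cos²ω - sin²ω = 0.6156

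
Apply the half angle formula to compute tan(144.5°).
tan(144.5°) = sin 289° / (1 + cos 289°) = -0.7133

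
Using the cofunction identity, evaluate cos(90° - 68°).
cos(90° - 68°) = sin(68°) = 0.9272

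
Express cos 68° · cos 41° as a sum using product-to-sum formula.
cos 68° cos 41° = (1/2)[cos(68°-41°) + cos(68°+41°)]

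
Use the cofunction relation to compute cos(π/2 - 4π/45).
cos(π/2 - 4π/45) = sin(4π/45) = 0.2756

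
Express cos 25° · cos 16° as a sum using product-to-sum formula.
cos 25° cos 16° = (1/2)[cos(25°-16°) + cos(25°+16°)]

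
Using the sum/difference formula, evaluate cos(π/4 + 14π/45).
cos(π/4 + 14π/45) = cos π/4 cos 14π/45 - sin π/4 sin 14π/45 = -0.1908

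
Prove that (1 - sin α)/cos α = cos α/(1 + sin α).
LHS = (1 - sin α)(1 + sin α) / (cos α(1 + sin α)) = (1 - sin²α) / (cos α(1 + sin α)) = cos²α / (cos α(1 + sin α)) = cos α/(1 + sin α) = RHS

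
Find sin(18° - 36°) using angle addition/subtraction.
sin(18° - 36°) = sin 18° cos 36° - cos 18° sin 36° = -0.309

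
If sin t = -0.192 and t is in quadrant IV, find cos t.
cos t = 0.9814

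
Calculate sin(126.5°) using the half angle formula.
sin(126.5°) = √((1 - cos 253°)/2) = 0.8039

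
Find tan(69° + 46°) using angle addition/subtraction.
tan(69° + 46°) = (tan 69° + tan 46°)/(1 - tan 69° tan 46°) = -2.145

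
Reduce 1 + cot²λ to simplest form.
1 + cot²λ = csc²λ (using Pythagorean identity)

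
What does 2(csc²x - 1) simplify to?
2(csc²x - 1) = 2(cot²x) (using Pythagorean identity)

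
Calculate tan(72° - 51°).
tan(72° - 51°) = (tan 72° - tan 51°)/(1 + tan 72° tan 51°) = 0.3839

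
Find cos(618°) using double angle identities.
cos(618°) = 2cos²309° - 1 = -0.2079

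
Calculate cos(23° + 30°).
cos(23° + 30°) = cos 23° cos 30° - sin 23° sin 30° = 0.6018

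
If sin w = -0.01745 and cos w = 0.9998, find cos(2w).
cos(2w) = cos²w - sin²w = 0.9993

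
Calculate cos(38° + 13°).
cos(38° + 13°) = cos 38° cos 13° - sin 38° sin 13° = 0.6293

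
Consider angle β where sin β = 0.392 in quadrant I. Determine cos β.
cos β = √(1 - sin²β) = 0.92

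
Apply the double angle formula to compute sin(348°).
sin(348°) = 2 sin 174° cos 174° = -0.2079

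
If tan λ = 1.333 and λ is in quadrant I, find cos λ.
cos λ = 0.6001 (using tan²λ + 1 = sec²λ)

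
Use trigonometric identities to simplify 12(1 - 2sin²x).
12(1 - 2sin²x) = 12(cos(2x)) (using Double angle)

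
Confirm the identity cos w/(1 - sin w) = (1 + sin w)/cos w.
RHS = (1 + sin w)(1 - sin w) / (cos w(1 - sin w)) = (1 - sin²w) / (cos w(1 - sin w)) = cos²w / (cos w(1 - sin w)) = cos w/(1 - sin w) = LHS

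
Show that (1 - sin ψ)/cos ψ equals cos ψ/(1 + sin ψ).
LHS = (1 - sin ψ)(1 + sin ψ) / (cos ψ(1 + sin ψ)) = (1 - sin²ψ) / (cos ψ(1 + sin ψ)) = cos²ψ / (cos ψ(1 + sin ψ)) = cos ψ/(1 + sin ψ) = RHS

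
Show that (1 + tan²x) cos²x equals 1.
LHS = sec²x · cos²x = (1/cos²x) · cos²x = 1 = RHS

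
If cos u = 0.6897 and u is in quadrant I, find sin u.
sin u = 0.7241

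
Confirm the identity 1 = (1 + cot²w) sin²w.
RHS = csc²w · sin²w = (1/sin²w) · sin²w = 1 = LHS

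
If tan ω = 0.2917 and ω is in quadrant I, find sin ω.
sin ω = 0.28 (using tan²ω + 1 = sec²ω)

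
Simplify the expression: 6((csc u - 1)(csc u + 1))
6((csc u - 1)(csc u + 1)) = 6(cot²u) (using Diff. of squares)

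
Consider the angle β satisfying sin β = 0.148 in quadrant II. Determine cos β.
cos β = ±√(1 - sin²β) = -0.989 (negative in QII)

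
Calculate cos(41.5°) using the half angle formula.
cos(41.5°) = √((1 + cos 83°)/2) = 0.749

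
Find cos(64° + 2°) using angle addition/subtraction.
cos(64° + 2°) = cos 64° cos 2° - sin 64° sin 2° = 0.4067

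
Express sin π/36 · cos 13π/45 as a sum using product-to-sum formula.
sin π/36 cos 13π/45 = (1/2)[sin(π/36+13π/45) + sin(π/36-13π/45)]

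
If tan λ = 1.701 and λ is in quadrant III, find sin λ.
sin λ = -0.8621 (using tan²λ + 1 = sec²λ)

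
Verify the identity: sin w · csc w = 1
LHS = sin w · (1/sin w) = 1 = RHS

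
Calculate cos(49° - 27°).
cos(49° - 27°) = cos 49° cos 27° + sin 49° sin 27° = 0.9272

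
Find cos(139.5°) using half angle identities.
cos(139.5°) = -√((1 + cos 279°)/2) = -0.7604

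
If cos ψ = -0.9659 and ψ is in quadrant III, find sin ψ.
sin ψ = -0.2589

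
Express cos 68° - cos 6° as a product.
cos 68° - cos 6° = -2 sin(37°) sin(31°)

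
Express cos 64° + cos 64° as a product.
cos 64° + cos 64° = 2 cos(64°) cos(0°)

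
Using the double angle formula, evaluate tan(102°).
tan(102°) = 2 tan 51° / (1 - tan²51°) = -4.705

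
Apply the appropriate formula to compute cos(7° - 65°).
cos(7° - 65°) = cos 7° cos 65° + sin 7° sin 65° = 0.5299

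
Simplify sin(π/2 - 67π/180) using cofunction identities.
sin(π/2 - 67π/180) = cos(67π/180)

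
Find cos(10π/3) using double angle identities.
cos(10π/3) = cos²5π/3 - sin²5π/3 = -1/2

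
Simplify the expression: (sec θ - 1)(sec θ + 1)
(sec θ - 1)(sec θ + 1) = tan²θ (using Diff. of squares)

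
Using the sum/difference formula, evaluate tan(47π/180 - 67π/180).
tan(47π/180 - 67π/180) = (tan 47π/180 - tan 67π/180)/(1 + tan 47π/180 tan 67π/180) = -0.364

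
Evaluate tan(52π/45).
tan(52π/45) = 0.5317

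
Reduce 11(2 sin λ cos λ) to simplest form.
11(2 sin λ cos λ) = 11(sin(2λ)) (using Double angle)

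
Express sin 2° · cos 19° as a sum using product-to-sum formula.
sin 2° cos 19° = (1/2)[sin(2°+19°) + sin(2°-19°)]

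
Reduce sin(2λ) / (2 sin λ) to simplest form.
sin(2λ) / (2 sin λ) = cos λ (using Double angle)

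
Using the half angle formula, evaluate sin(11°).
sin(11°) = √((1 - cos 22°)/2) = 0.1908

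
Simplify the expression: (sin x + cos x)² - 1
(sin x + cos x)² - 1 = sin(2x) (using Pythagorean + double angle)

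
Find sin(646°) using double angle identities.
sin(646°) = 2 sin 323° cos 323° = -0.9613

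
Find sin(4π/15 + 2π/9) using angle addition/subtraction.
sin(4π/15 + 2π/9) = sin 4π/15 cos 2π/9 + cos 4π/15 sin 2π/9 = 0.9994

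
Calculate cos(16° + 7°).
cos(16° + 7°) = cos 16° cos 7° - sin 16° sin 7° = 0.9205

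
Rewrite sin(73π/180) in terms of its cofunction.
sin(73π/180) = cos(π/2 - 73π/180) = cos(17π/180)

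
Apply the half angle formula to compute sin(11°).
sin(11°) = √((1 - cos 22°)/2) = 0.1908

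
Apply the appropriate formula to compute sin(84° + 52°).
sin(84° + 52°) = sin 84° cos 52° + cos 84° sin 52° = 0.6947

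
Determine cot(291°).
cot(291°) = -0.3839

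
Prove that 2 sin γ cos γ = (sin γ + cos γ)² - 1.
RHS = sin²γ + 2 sin γ cos γ + cos²γ - 1 = (sin²γ + cos²γ) + 2 sin γ cos γ - 1 = 1 + 2 sin γ cos γ - 1 = 2 sin γ cos γ = LHS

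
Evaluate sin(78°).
sin(78°) = 0.9781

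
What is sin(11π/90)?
sin(11π/90) = 0.3746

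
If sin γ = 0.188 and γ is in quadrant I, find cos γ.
cos γ = 0.9822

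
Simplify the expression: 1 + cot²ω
1 + cot²ω = csc²ω (using Pythagorean identity)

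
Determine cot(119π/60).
cot(119π/60) = -19.08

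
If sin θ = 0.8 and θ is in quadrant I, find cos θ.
cos θ = 0.6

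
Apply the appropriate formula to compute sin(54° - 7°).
sin(54° - 7°) = sin 54° cos 7° - cos 54° sin 7° = 0.7314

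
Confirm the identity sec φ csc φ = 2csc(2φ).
RHS = 2/sin(2φ) = 2/(2 sin φ cos φ) = 1/(sin φ cos φ) = (1/cos φ)(1/sin φ) = sec φ csc φ = LHS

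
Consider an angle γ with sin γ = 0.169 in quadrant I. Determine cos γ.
cos γ = √(1 - sin²γ) = 0.9856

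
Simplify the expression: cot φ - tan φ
cot φ - tan φ = 2 cot(2φ) (using Double angle)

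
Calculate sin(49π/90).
sin(49π/90) = 0.9903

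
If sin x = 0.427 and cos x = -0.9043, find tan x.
tan x = sin x / cos x = -0.4722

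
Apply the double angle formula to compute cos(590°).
cos(590°) = cos²295° - sin²295° = -0.6428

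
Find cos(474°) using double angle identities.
cos(474°) = cos²237° - sin²237° = -0.4067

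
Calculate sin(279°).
sin(279°) = -0.9877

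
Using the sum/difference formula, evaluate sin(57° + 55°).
sin(57° + 55°) = sin 57° cos 55° + cos 57° sin 55° = 0.9272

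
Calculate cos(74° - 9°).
cos(74° - 9°) = cos 74° cos 9° + sin 74° sin 9° = 0.4226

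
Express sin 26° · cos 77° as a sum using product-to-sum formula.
sin 26° cos 77° = (1/2)[sin(26°+77°) + sin(26°-77°)]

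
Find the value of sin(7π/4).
sin(7π/4) = -√2/2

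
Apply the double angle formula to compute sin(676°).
sin(676°) = 2 sin 338° cos 338° = -0.6947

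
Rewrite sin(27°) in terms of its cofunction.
sin(27°) = cos(90° - 27°) = cos(63°)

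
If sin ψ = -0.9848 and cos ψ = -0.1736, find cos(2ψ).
cos(2ψ) = cos²ψ - sin²ψ = -0.9397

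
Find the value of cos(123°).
cos(123°) = -0.5446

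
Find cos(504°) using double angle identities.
cos(504°) = cos²252° - sin²252° = -0.809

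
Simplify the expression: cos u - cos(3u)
cos u - cos(3u) = 2 sin(2u) sin u (using Sum-to-product)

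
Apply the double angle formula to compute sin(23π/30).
sin(23π/30) = 2 sin 23π/60 cos 23π/60 = 0.6691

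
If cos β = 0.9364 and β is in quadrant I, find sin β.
sin β = 0.3509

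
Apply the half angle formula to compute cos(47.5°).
cos(47.5°) = √((1 + cos 95°)/2) = 0.6756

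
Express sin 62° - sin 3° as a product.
sin 62° - sin 3° = 2 cos(32.5°) sin(29.5°)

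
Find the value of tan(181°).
tan(181°) = 0.01746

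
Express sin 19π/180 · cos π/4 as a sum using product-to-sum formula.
sin 19π/180 cos π/4 = (1/2)[sin(19π/180+π/4) + sin(19π/180-π/4)]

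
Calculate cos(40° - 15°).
cos(40° - 15°) = cos 40° cos 15° + sin 40° sin 15° = 0.9063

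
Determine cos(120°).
cos(120°) = -1/2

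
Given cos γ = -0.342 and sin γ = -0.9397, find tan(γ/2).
tan(γ/2) = sin γ / (1 + cos γ) = -1.428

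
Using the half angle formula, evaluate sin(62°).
sin(62°) = √((1 - cos 124°)/2) = 0.8829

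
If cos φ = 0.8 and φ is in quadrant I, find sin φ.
sin φ = 0.6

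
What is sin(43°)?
sin(43°) = 0.682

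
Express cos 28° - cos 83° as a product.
cos 28° - cos 83° = -2 sin(55.5°) sin(-27.5°)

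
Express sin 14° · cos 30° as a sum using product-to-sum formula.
sin 14° cos 30° = (1/2)[sin(14°+30°) + sin(14°-30°)]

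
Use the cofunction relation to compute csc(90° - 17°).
csc(90° - 17°) = sec(17°) = 1.046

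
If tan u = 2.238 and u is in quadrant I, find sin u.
sin u = 0.913 (using tan²u + 1 = sec²u)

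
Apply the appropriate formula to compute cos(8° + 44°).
cos(8° + 44°) = cos 8° cos 44° - sin 8° sin 44° = 0.6157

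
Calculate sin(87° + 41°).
sin(87° + 41°) = sin 87° cos 41° + cos 87° sin 41° = 0.788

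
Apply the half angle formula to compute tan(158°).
tan(158°) = sin 316° / (1 + cos 316°) = -0.404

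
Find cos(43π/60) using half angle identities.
cos(43π/60) = -√((1 + cos 43π/30)/2) = -0.6293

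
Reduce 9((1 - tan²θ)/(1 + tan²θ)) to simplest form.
9((1 - tan²θ)/(1 + tan²θ)) = 9(cos(2θ)) (using Double angle)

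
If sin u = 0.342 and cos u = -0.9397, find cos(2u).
cos(2u) = cos²u - sin²u = 0.7661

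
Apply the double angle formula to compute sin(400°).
sin(400°) = 2 sin 200° cos 200° = 0.6428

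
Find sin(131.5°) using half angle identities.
sin(131.5°) = √((1 - cos 263°)/2) = 0.749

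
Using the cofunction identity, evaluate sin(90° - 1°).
sin(90° - 1°) = cos(1°) = 0.9998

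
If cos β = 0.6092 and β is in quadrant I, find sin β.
sin β = 0.793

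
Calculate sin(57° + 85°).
sin(57° + 85°) = sin 57° cos 85° + cos 57° sin 85° = 0.6157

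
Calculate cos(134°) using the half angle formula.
cos(134°) = -√((1 + cos 268°)/2) = -0.6947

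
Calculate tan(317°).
tan(317°) = -0.9325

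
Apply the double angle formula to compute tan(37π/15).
tan(37π/15) = 2 tan 37π/30 / (1 - tan²37π/30) = 9.514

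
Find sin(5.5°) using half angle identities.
sin(5.5°) = √((1 - cos 11°)/2) = 0.09585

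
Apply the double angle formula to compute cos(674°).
cos(674°) = cos²337° - sin²337° = 0.6947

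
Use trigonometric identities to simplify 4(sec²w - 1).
4(sec²w - 1) = 4(tan²w) (using Pythagorean identity)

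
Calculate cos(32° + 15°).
cos(32° + 15°) = cos 32° cos 15° - sin 32° sin 15° = 0.682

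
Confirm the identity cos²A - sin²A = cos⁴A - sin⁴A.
RHS = (cos²A - sin²A)(cos²A + sin²A) = (cos²A - sin²A) · 1 = cos²A - sin²A = LHS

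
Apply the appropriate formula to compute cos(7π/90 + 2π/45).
cos(7π/90 + 2π/45) = cos 7π/90 cos 2π/45 - sin 7π/90 sin 2π/45 = 0.9272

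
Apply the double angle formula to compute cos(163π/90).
cos(163π/90) = 1 - 2sin²163π/180 = 0.829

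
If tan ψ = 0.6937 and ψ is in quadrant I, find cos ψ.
cos ψ = 0.8217 (using tan²ψ + 1 = sec²ψ)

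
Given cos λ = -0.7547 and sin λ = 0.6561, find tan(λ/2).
tan(λ/2) = sin λ / (1 + cos λ) = 2.675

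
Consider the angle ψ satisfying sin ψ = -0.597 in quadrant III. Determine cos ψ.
cos ψ = ±√(1 - sin²ψ) = -0.8022 (negative in QIII)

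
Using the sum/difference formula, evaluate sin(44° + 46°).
sin(44° + 46°) = sin 44° cos 46° + cos 44° sin 46° = 1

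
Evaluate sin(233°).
sin(233°) = -0.7986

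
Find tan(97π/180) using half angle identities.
tan(97π/180) = sin 97π/90 / (1 + cos 97π/90) = -8.144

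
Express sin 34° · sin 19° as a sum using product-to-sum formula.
sin 34° sin 19° = (1/2)[cos(34°-19°) - cos(34°+19°)]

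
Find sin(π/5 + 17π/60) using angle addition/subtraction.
sin(π/5 + 17π/60) = sin π/5 cos 17π/60 + cos π/5 sin 17π/60 = 0.9986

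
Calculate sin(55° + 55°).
sin(55° + 55°) = sin 55° cos 55° + cos 55° sin 55° = 0.9397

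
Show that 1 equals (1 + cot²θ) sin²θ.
RHS = csc²θ · sin²θ = (1/sin²θ) · sin²θ = 1 = LHS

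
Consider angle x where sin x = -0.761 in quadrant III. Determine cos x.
cos x = ±√(1 - sin²x) = -0.6488 (negative in QIII)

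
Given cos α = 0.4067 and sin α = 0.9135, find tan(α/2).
tan(α/2) = sin α / (1 + cos α) = 0.6494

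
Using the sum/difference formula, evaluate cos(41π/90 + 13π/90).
cos(41π/90 + 13π/90) = cos 41π/90 cos 13π/90 - sin 41π/90 sin 13π/90 = -0.309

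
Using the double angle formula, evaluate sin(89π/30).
sin(89π/30) = 2 sin 89π/60 cos 89π/60 = 0.1045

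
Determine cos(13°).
cos(13°) = 0.9744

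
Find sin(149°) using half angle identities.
sin(149°) = √((1 - cos 298°)/2) = 0.515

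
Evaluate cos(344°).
cos(344°) = 0.9613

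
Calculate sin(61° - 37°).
sin(61° - 37°) = sin 61° cos 37° - cos 61° sin 37° = 0.4067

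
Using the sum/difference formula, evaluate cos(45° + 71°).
cos(45° + 71°) = cos 45° cos 71° - sin 45° sin 71° = -0.4384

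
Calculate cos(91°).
cos(91°) = -0.01745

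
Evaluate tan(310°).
tan(310°) = -1.192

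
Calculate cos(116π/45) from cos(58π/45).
cos(116π/45) = 2cos²58π/45 - 1 = -0.2419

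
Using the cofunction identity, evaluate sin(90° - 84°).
sin(90° - 84°) = cos(84°) = 0.1045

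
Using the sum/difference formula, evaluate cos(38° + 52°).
cos(38° + 52°) = cos 38° cos 52° - sin 38° sin 52° = 0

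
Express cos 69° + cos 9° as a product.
cos 69° + cos 9° = 2 cos(39°) cos(30°)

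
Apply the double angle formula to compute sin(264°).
sin(264°) = 2 sin 132° cos 132° = -0.9945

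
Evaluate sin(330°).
sin(330°) = -1/2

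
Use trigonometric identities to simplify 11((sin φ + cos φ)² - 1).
11((sin φ + cos φ)² - 1) = 11(sin(2φ)) (using Pythagorean + double angle)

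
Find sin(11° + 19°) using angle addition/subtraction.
sin(11° + 19°) = sin 11° cos 19° + cos 11° sin 19° = 1/2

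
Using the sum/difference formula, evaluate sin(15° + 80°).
sin(15° + 80°) = sin 15° cos 80° + cos 15° sin 80° = 0.9962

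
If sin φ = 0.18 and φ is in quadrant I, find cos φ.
cos φ = 0.9837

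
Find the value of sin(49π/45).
sin(49π/45) = -0.2756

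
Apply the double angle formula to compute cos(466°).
cos(466°) = cos²233° - sin²233° = -0.2756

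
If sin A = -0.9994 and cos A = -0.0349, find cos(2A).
cos(2A) = cos²A - sin²A = -0.9976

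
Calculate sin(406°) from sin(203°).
sin(406°) = 2 sin 203° cos 203° = 0.7193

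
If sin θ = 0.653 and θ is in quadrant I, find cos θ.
cos θ = 0.7574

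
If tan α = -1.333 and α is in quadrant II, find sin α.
sin α = 0.7999 (using tan²α + 1 = sec²α)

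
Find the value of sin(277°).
sin(277°) = -0.9925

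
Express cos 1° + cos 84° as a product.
cos 1° + cos 84° = 2 cos(42.5°) cos(-41.5°)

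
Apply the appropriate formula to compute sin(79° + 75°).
sin(79° + 75°) = sin 79° cos 75° + cos 79° sin 75° = 0.4384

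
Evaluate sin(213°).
sin(213°) = -0.5446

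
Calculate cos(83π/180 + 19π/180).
cos(83π/180 + 19π/180) = cos 83π/180 cos 19π/180 - sin 83π/180 sin 19π/180 = -0.2079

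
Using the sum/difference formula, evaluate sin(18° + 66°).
sin(18° + 66°) = sin 18° cos 66° + cos 18° sin 66° = 0.9945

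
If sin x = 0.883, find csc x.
csc x = 1/sin x = 1.133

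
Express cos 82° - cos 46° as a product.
cos 82° - cos 46° = -2 sin(64°) sin(18°)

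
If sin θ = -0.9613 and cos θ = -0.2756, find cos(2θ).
cos(2θ) = cos²θ - sin²θ = -0.8481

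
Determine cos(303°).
cos(303°) = 0.5446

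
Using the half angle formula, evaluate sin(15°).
sin(15°) = √((1 - cos 30°)/2) = (√6-√2)/4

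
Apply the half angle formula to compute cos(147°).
cos(147°) = -√((1 + cos 294°)/2) = -0.8387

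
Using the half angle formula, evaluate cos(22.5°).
cos(22.5°) = √((1 + cos 45°)/2) = √(2+√2)/2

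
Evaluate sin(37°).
sin(37°) = 0.6018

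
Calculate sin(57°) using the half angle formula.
sin(57°) = √((1 - cos 114°)/2) = 0.8387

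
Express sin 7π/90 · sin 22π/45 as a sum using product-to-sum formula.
sin 7π/90 sin 22π/45 = (1/2)[cos(7π/90-22π/45) - cos(7π/90+22π/45)]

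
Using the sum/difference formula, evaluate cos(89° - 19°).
cos(89° - 19°) = cos 89° cos 19° + sin 89° sin 19° = 0.342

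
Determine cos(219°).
cos(219°) = -0.7771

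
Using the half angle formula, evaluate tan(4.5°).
tan(4.5°) = sin 9° / (1 + cos 9°) = 0.0787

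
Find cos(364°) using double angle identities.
cos(364°) = cos²182° - sin²182° = 0.9976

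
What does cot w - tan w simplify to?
cot w - tan w = 2 cot(2w) (using Double angle)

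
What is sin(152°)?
sin(152°) = 0.4695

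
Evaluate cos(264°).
cos(264°) = -0.1045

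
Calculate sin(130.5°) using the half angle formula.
sin(130.5°) = √((1 - cos 261°)/2) = 0.7604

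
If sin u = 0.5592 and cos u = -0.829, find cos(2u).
cos(2u) = cos²u - sin²u = 0.3745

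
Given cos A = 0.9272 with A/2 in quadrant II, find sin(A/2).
sin(A/2) = ±√((1 - cos A)/2); positive since A/2 ∈ QII, so sin(A/2) = 0.1908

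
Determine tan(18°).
tan(18°) = 0.3249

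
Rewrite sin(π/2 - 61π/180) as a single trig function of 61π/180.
sin(π/2 - 61π/180) = cos(61π/180)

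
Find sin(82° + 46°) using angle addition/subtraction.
sin(82° + 46°) = sin 82° cos 46° + cos 82° sin 46° = 0.788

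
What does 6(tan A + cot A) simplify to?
6(tan A + cot A) = 6(sec A csc A) (using Quotient identities)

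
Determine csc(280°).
csc(280°) = -1.015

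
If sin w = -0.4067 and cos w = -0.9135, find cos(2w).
cos(2w) = cos²w - sin²w = 0.6691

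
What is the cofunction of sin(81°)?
sin(81°) = cos(90° - 81°) = cos(9°)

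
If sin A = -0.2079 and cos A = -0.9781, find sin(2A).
sin(2A) = 2 sin A cos A = 0.4067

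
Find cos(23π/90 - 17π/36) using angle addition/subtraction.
cos(23π/90 - 17π/36) = cos 23π/90 cos 17π/36 + sin 23π/90 sin 17π/36 = 0.7771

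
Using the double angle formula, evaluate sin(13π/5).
sin(13π/5) = 2 sin 13π/10 cos 13π/10 = 0.9511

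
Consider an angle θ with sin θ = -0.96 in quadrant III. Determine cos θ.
cos θ = ±√(1 - sin²θ) = -0.28 (negative in QIII)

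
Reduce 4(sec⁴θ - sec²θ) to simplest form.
4(sec⁴θ - sec²θ) = 4(tan⁴θ + tan²θ) (using Pythagorean)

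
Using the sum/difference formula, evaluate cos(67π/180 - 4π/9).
cos(67π/180 - 4π/9) = cos 67π/180 cos 4π/9 + sin 67π/180 sin 4π/9 = 0.9744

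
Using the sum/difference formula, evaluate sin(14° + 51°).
sin(14° + 51°) = sin 14° cos 51° + cos 14° sin 51° = 0.9063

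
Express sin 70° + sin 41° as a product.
sin 70° + sin 41° = 2 sin(55.5°) cos(14.5°)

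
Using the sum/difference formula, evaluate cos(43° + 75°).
cos(43° + 75°) = cos 43° cos 75° - sin 43° sin 75° = -0.4695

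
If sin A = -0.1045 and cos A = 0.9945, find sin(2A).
sin(2A) = 2 sin A cos A = -0.2079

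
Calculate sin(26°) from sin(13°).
sin(26°) = 2 sin 13° cos 13° = 0.4384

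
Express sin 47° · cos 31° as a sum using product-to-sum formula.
sin 47° cos 31° = (1/2)[sin(47°+31°) + sin(47°-31°)]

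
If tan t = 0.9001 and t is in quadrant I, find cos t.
cos t = 0.7433 (using tan²t + 1 = sec²t)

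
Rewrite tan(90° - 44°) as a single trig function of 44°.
tan(90° - 44°) = cot(44°)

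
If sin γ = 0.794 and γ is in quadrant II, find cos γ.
cos γ = -0.6079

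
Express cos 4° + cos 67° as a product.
cos 4° + cos 67° = 2 cos(35.5°) cos(-31.5°)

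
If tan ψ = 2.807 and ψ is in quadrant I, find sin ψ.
sin ψ = 0.942 (using tan²ψ + 1 = sec²ψ)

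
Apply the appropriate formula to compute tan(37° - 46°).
tan(37° - 46°) = (tan 37° - tan 46°)/(1 + tan 37° tan 46°) = -0.1584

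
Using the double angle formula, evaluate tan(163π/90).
tan(163π/90) = 2 tan 163π/180 / (1 - tan²163π/180) = -0.6745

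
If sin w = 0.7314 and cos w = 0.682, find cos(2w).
cos(2w) = cos²w - sin²w = -0.06982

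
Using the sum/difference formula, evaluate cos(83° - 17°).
cos(83° - 17°) = cos 83° cos 17° + sin 83° sin 17° = 0.4067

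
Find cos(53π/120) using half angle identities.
cos(53π/120) = √((1 + cos 53π/60)/2) = 0.1822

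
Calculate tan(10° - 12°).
tan(10° - 12°) = (tan 10° - tan 12°)/(1 + tan 10° tan 12°) = -0.03492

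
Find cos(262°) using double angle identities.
cos(262°) = cos²131° - sin²131° = -0.1392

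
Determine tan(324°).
tan(324°) = -0.7265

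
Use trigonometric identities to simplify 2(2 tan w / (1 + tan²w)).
2(2 tan w / (1 + tan²w)) = 2(sin(2w)) (using Double angle)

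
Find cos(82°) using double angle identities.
cos(82°) = cos²41° - sin²41° = 0.1392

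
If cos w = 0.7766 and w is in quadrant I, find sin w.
sin w = 0.63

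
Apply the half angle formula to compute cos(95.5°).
cos(95.5°) = -√((1 + cos 191°)/2) = -0.09585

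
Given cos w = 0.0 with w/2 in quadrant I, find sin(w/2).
sin(w/2) = ±√((1 - cos w)/2); positive since w/2 ∈ QI, so sin(w/2) = √2/2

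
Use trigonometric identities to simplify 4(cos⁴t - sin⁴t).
4(cos⁴t - sin⁴t) = 4(cos(2t)) (using Factoring + double angle)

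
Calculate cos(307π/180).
cos(307π/180) = 0.6018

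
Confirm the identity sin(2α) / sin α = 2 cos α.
LHS = 2 sin α cos α / sin α = 2 cos α = RHS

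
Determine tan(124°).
tan(124°) = -1.483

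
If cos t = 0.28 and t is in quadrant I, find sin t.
sin t = 0.96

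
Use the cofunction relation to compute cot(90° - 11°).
cot(90° - 11°) = tan(11°) = 0.1944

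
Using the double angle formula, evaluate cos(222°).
cos(222°) = cos²111° - sin²111° = -0.7431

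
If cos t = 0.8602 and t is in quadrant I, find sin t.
sin t = 0.51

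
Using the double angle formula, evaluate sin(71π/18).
sin(71π/18) = 2 sin 71π/36 cos 71π/36 = -0.1736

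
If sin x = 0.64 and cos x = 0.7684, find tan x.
tan x = sin x / cos x = 0.8329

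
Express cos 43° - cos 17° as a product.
cos 43° - cos 17° = -2 sin(30°) sin(13°)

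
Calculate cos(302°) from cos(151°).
cos(302°) = cos²151° - sin²151° = 0.5299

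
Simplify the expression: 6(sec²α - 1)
6(sec²α - 1) = 6(tan²α) (using Pythagorean identity)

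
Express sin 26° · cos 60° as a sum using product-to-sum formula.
sin 26° cos 60° = (1/2)[sin(26°+60°) + sin(26°-60°)]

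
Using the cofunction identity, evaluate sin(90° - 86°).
sin(90° - 86°) = cos(86°) = 0.06976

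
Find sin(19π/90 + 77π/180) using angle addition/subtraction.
sin(19π/90 + 77π/180) = sin 19π/90 cos 77π/180 + cos 19π/90 sin 77π/180 = 0.9063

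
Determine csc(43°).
csc(43°) = 1.466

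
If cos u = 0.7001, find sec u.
sec u = 1/cos u = 1.428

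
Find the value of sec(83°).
sec(83°) = 8.206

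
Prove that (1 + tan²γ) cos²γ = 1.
LHS = sec²γ · cos²γ = (1/cos²γ) · cos²γ = 1 = RHS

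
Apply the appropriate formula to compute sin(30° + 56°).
sin(30° + 56°) = sin 30° cos 56° + cos 30° sin 56° = 0.9976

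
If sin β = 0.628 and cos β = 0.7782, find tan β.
tan β = sin β / cos β = 0.807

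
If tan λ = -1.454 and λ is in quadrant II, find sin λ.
sin λ = 0.8239 (using tan²λ + 1 = sec²λ)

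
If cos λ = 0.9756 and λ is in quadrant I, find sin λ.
sin λ = 0.2196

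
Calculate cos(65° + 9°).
cos(65° + 9°) = cos 65° cos 9° - sin 65° sin 9° = 0.2756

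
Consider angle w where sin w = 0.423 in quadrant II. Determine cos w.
cos w = ±√(1 - sin²w) = -0.9061 (negative in QII)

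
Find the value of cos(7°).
cos(7°) = 0.9925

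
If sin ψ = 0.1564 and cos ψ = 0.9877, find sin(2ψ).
sin(2ψ) = 2 sin ψ cos ψ = 0.309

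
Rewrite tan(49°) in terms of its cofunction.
tan(49°) = cot(90° - 49°) = cot(41°)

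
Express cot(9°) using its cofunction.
cot(9°) = tan(90° - 9°) = tan(81°)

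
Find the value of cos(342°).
cos(342°) = 0.9511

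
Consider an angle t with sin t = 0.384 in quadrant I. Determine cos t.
cos t = √(1 - sin²t) = 0.9233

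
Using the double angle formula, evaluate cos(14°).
cos(14°) = cos²7° - sin²7° = 0.9703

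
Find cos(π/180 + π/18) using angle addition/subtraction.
cos(π/180 + π/18) = cos π/180 cos π/18 - sin π/180 sin π/18 = 0.9816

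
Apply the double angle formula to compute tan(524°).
tan(524°) = 2 tan 262° / (1 - tan²262°) = -0.2867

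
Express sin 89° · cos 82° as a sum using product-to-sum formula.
sin 89° cos 82° = (1/2)[sin(89°+82°) + sin(89°-82°)]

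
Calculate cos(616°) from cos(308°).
cos(616°) = 1 - 2sin²308° = -0.2419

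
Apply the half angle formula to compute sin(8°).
sin(8°) = √((1 - cos 16°)/2) = 0.1392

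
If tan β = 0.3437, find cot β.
cot β = 1/tan β = 2.91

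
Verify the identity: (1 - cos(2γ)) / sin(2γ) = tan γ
LHS = 2sin²γ / (2 sin γ cos γ) = sin γ/cos γ = tan γ = RHS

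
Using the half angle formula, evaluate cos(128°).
cos(128°) = -√((1 + cos 256°)/2) = -0.6157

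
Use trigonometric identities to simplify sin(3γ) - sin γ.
sin(3γ) - sin γ = 2 cos(2γ) sin γ (using Sum-to-product)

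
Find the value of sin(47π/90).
sin(47π/90) = 0.9976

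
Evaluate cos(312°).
cos(312°) = 0.6691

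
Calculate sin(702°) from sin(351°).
sin(702°) = 2 sin 351° cos 351° = -0.309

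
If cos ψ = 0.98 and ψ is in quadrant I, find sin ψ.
sin ψ = 0.199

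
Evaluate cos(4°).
cos(4°) = 0.9976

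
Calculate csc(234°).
csc(234°) = -1.236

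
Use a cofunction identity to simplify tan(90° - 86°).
tan(90° - 86°) = cot(86°)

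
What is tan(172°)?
tan(172°) = -0.1405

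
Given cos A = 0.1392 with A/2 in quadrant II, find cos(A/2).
cos(A/2) = ±√((1 + cos A)/2); negative since A/2 ∈ QII, so cos(A/2) = -0.7547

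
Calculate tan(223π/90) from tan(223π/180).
tan(223π/90) = 2 tan 223π/180 / (1 - tan²223π/180) = 14.3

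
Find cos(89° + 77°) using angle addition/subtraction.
cos(89° + 77°) = cos 89° cos 77° - sin 89° sin 77° = -0.9703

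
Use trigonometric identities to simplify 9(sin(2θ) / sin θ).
9(sin(2θ) / sin θ) = 9(2 cos θ) (using Double angle)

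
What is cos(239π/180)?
cos(239π/180) = -0.515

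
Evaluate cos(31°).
cos(31°) = 0.8572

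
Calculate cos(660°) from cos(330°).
cos(660°) = cos²330° - sin²330° = 1/2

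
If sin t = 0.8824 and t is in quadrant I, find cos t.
cos t = 0.4705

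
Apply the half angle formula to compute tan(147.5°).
tan(147.5°) = sin 295° / (1 + cos 295°) = -0.6371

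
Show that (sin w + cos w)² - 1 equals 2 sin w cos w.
LHS = sin²w + 2 sin w cos w + cos²w - 1 = (sin²w + cos²w) + 2 sin w cos w - 1 = 1 + 2 sin w cos w - 1 = 2 sin w cos w = RHS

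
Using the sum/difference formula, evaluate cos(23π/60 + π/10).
cos(23π/60 + π/10) = cos 23π/60 cos π/10 - sin 23π/60 sin π/10 = 0.05234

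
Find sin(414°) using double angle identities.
sin(414°) = 2 sin 207° cos 207° = 0.809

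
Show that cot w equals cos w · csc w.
RHS = cos w · (1/sin w) = cos w/sin w = cot w = LHS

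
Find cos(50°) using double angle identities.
cos(50°) = cos²25° - sin²25° = 0.6428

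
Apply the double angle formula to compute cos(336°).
cos(336°) = cos²168° - sin²168° = 0.9135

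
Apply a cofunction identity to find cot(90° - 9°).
cot(90° - 9°) = tan(9°) = 0.1584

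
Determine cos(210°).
cos(210°) = -√3/2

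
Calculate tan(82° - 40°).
tan(82° - 40°) = (tan 82° - tan 40°)/(1 + tan 82° tan 40°) = 0.9004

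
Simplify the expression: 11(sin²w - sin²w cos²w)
11(sin²w - sin²w cos²w) = 11(sin⁴w) (using Factoring)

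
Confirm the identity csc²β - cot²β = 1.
LHS = 1/sin²β - cos²β/sin²β = (1 - cos²β)/sin²β = sin²β/sin²β = 1 = RHS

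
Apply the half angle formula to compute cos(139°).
cos(139°) = -√((1 + cos 278°)/2) = -0.7547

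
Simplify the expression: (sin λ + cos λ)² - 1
(sin λ + cos λ)² - 1 = sin(2λ) (using Pythagorean + double angle)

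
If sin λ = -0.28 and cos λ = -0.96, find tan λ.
tan λ = sin λ / cos λ = 0.2917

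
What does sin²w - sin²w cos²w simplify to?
sin²w - sin²w cos²w = sin⁴w (using Factoring)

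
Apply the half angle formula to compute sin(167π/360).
sin(167π/360) = √((1 - cos 167π/180)/2) = 0.9936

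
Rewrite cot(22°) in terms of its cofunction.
cot(22°) = tan(90° - 22°) = tan(68°)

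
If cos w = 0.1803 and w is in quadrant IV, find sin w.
sin w = -0.9836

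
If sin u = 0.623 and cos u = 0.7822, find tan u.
tan u = sin u / cos u = 0.7965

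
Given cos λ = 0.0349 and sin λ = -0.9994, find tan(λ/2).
tan(λ/2) = sin λ / (1 + cos λ) = -0.9657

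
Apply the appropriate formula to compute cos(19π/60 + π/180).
cos(19π/60 + π/180) = cos 19π/60 cos π/180 - sin 19π/60 sin π/180 = 0.5299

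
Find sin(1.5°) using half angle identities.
sin(1.5°) = √((1 - cos 3°)/2) = 0.02618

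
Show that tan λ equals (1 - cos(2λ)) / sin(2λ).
RHS = 2sin²λ / (2 sin λ cos λ) = sin λ/cos λ = tan λ = LHS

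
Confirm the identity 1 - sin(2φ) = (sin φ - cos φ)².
RHS = sin²φ - 2 sin φ cos φ + cos²φ = (sin²φ + cos²φ) - 2 sin φ cos φ = 1 - sin(2φ) = LHS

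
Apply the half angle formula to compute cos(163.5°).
cos(163.5°) = -√((1 + cos 327°)/2) = -0.9588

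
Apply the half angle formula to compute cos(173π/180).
cos(173π/180) = -√((1 + cos 173π/90)/2) = -0.9925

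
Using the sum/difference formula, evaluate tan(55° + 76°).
tan(55° + 76°) = (tan 55° + tan 76°)/(1 - tan 55° tan 76°) = -1.15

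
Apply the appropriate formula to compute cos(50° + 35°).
cos(50° + 35°) = cos 50° cos 35° - sin 50° sin 35° = 0.08716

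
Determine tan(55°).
tan(55°) = 1.428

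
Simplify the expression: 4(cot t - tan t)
4(cot t - tan t) = 4(2 cot(2t)) (using Double angle)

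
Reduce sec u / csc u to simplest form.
sec u / csc u = tan u (using Reciprocal identities)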